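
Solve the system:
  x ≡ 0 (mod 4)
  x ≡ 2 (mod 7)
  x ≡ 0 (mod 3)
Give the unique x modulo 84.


Moduli 4, 7, 3 are pairwise coprime; by CRT there is a unique solution modulo M = 4 · 7 · 3 = 84.
Solve pairwise, accumulating the modulus:
  Start with x ≡ 0 (mod 4).
  Combine with x ≡ 2 (mod 7): since gcd(4, 7) = 1, we get a unique residue mod 28.
    Write x = 0 + 4·t and substitute into x ≡ 2 (mod 7): 4·t ≡ 2 − 0 = 2 (mod 7).
    The inverse of 4 mod 7 is 2 (since 4·2 = 8 = 1·7 + 1), so t ≡ 2·2 = 4 ≡ 4 (mod 7).
    Then x = 0 + 4·4 = 16, valid modulo lcm(4, 7) = 28: x ≡ 16 (mod 28).
  Combine with x ≡ 0 (mod 3): since gcd(28, 3) = 1, we get a unique residue mod 84.
    Write x = 16 + 28·t and substitute into x ≡ 0 (mod 3): 28·t ≡ 0 − 16 = -16 (mod 3).
    Reduce coefficients mod 3: 1·t ≡ 2 (mod 3).
    So t ≡ 2 (mod 3).
    Then x = 16 + 28·2 = 72, valid modulo lcm(28, 3) = 84: x ≡ 72 (mod 84).
Verify: 72 mod 4 = 0 ✓, 72 mod 7 = 2 ✓, 72 mod 3 = 0 ✓.

x ≡ 72 (mod 84).


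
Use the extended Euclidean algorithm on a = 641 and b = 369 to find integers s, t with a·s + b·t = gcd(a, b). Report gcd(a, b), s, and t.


Euclidean algorithm on (641, 369) — divide until remainder is 0:
  641 = 1 · 369 + 272
  369 = 1 · 272 + 97
  272 = 2 · 97 + 78
  97 = 1 · 78 + 19
  78 = 4 · 19 + 2
  19 = 9 · 2 + 1
  2 = 2 · 1 + 0
gcd(641, 369) = 1.
Track Bezout coefficients alongside the remainders: start with r₀ = 641 = a·1 + b·0 (s = 1, t = 0) and r₁ = 369 = a·0 + b·1 (s = 0, t = 1); each new remainder r_{k+1} = r_{k-1} − q_k·r_k inherits s_{k+1} = s_{k-1} − q_k·s_k, t_{k+1} = t_{k-1} − q_k·t_k, so r_k = a·s_k + b·t_k at every step:
  q = 1: r = 272, s = 1 − 1·0 = 1, t = 0 − 1·1 = -1  (check: 641·1 + 369·(-1) = 272)
  q = 1: r = 97, s = 0 − 1·1 = -1, t = 1 − 1·(-1) = 2  (check: 641·(-1) + 369·2 = 97)
  q = 2: r = 78, s = 1 − 2·(-1) = 3, t = -1 − 2·2 = -5  (check: 641·3 + 369·(-5) = 78)
  q = 1: r = 19, s = -1 − 1·3 = -4, t = 2 − 1·(-5) = 7  (check: 641·(-4) + 369·7 = 19)
  q = 4: r = 2, s = 3 − 4·(-4) = 19, t = -5 − 4·7 = -33  (check: 641·19 + 369·(-33) = 2)
  q = 9: r = 1, s = -4 − 9·19 = -175, t = 7 − 9·(-33) = 304  (check: 641·(-175) + 369·304 = 1)
The row with r = 1 (the gcd) gives the Bezout coefficients s = -175, t = 304.
Result: 641 · (-175) + 369 · (304) = 1.

gcd(641, 369) = 1; s = -175, t = 304 (check: 641·(-175) + 369·304 = 1).


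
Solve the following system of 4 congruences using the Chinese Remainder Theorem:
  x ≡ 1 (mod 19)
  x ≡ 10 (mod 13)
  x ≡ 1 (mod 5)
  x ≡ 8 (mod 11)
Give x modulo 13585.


Product of moduli M = 19 · 13 · 5 · 11 = 13585.
Merge one congruence at a time:
  Start: x ≡ 1 (mod 19).
  Combine with x ≡ 10 (mod 13); new modulus lcm = 247.
    Write x = 1 + 19·t and substitute into x ≡ 10 (mod 13): 19·t ≡ 10 − 1 = 9 (mod 13).
    Reduce coefficients mod 13: 6·t ≡ 9 (mod 13).
    The inverse of 6 mod 13 is 11 (since 6·11 = 66 = 5·13 + 1), so t ≡ 11·9 = 99 ≡ 8 (mod 13).
    Then x = 1 + 19·8 = 153, valid modulo lcm(19, 13) = 247: x ≡ 153 (mod 247).
  Combine with x ≡ 1 (mod 5); new modulus lcm = 1235.
    Write x = 153 + 247·t and substitute into x ≡ 1 (mod 5): 247·t ≡ 1 − 153 = -152 (mod 5).
    Reduce coefficients mod 5: 2·t ≡ 3 (mod 5).
    The inverse of 2 mod 5 is 3 (since 2·3 = 6 = 1·5 + 1), so t ≡ 3·3 = 9 ≡ 4 (mod 5).
    Then x = 153 + 247·4 = 1141, valid modulo lcm(247, 5) = 1235: x ≡ 1141 (mod 1235).
  Combine with x ≡ 8 (mod 11); new modulus lcm = 13585.
    Write x = 1141 + 1235·t and substitute into x ≡ 8 (mod 11): 1235·t ≡ 8 − 1141 = -1133 (mod 11).
    Reduce coefficients mod 11: 3·t ≡ 0 (mod 11).
    The inverse of 3 mod 11 is 4 (since 3·4 = 12 = 1·11 + 1), so t ≡ 4·0 = 0 ≡ 0 (mod 11).
    Then x = 1141 + 1235·0 = 1141, valid modulo lcm(1235, 11) = 13585: x ≡ 1141 (mod 13585).
Verify against each original: 1141 mod 19 = 1, 1141 mod 13 = 10, 1141 mod 5 = 1, 1141 mod 11 = 8.

x ≡ 1141 (mod 13585).


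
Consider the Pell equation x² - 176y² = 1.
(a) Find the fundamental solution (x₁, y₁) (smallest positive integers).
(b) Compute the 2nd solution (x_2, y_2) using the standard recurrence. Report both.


Step 1: Find the fundamental solution (x₁, y₁) of x² - 176y² = 1.
  Expand √176 as a continued fraction. a₀ = ⌊√176⌋ = 13; iterate m_{k+1} = d_k·a_k − m_k, d_{k+1} = (176 − m_{k+1}²)/d_k, a_{k+1} = ⌊(a₀ + m_{k+1})/d_{k+1}⌋ (starting m₀ = 0, d₀ = 1), with convergents p_k = a_k·p_{k-1} + p_{k-2}, q_k = a_k·q_{k-1} + q_{k-2} (p₋₁ = 1, q₋₁ = 0):
  k = 0: a₀ = 13; p₀/q₀ = 13/1; p₀² − 176·q₀² = 169 − 176 = -7.
  k = 1: m = 13, d = 7, a = ⌊(13 + 13)/7⌋ = 3; p/q = (3·13 + 1)/(3·1 + 0) = 40/3; p² − 176·q² = 1600 − 1584 = 16.
  k = 2: m = 8, d = 16, a = ⌊(13 + 8)/16⌋ = 1; p/q = (1·40 + 13)/(1·3 + 1) = 53/4; p² − 176·q² = 2809 − 2816 = -7.
  k = 3: m = 8, d = 7, a = ⌊(13 + 8)/7⌋ = 3; p/q = (3·53 + 40)/(3·4 + 3) = 199/15; p² − 176·q² = 39601 − 39600 = 1.
  The first convergent with p² − 176·q² = 1 gives the fundamental solution (x₁, y₁) = (199, 15).
Step 2: Apply the recurrence (x_{n+1}, y_{n+1}) = (x₁x_n + 176y₁y_n, x₁y_n + y₁x_n) repeatedly.
  From (x_1, y_1) = (199, 15): x_2 = 199·199 + 176·15·15 = 79201; y_2 = 199·15 + 15·199 = 5970.
Step 3: Verify x_2² - 176·y_2² = 6272798401 - 6272798400 = 1 (should be 1). ✓

(x_1, y_1) = (199, 15); (x_2, y_2) = (79201, 5970).


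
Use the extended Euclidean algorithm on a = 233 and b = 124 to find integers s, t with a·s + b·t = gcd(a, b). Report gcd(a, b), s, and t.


Euclidean algorithm on (233, 124) — divide until remainder is 0:
  233 = 1 · 124 + 109
  124 = 1 · 109 + 15
  109 = 7 · 15 + 4
  15 = 3 · 4 + 3
  4 = 1 · 3 + 1
  3 = 3 · 1 + 0
gcd(233, 124) = 1.
Track Bezout coefficients alongside the remainders: start with r₀ = 233 = a·1 + b·0 (s = 1, t = 0) and r₁ = 124 = a·0 + b·1 (s = 0, t = 1); each new remainder r_{k+1} = r_{k-1} − q_k·r_k inherits s_{k+1} = s_{k-1} − q_k·s_k, t_{k+1} = t_{k-1} − q_k·t_k, so r_k = a·s_k + b·t_k at every step:
  q = 1: r = 109, s = 1 − 1·0 = 1, t = 0 − 1·1 = -1  (check: 233·1 + 124·(-1) = 109)
  q = 1: r = 15, s = 0 − 1·1 = -1, t = 1 − 1·(-1) = 2  (check: 233·(-1) + 124·2 = 15)
  q = 7: r = 4, s = 1 − 7·(-1) = 8, t = -1 − 7·2 = -15  (check: 233·8 + 124·(-15) = 4)
  q = 3: r = 3, s = -1 − 3·8 = -25, t = 2 − 3·(-15) = 47  (check: 233·(-25) + 124·47 = 3)
  q = 1: r = 1, s = 8 − 1·(-25) = 33, t = -15 − 1·47 = -62  (check: 233·33 + 124·(-62) = 1)
The row with r = 1 (the gcd) gives the Bezout coefficients s = 33, t = -62.
Result: 233 · (33) + 124 · (-62) = 1.

gcd(233, 124) = 1; s = 33, t = -62 (check: 233·33 + 124·(-62) = 1).


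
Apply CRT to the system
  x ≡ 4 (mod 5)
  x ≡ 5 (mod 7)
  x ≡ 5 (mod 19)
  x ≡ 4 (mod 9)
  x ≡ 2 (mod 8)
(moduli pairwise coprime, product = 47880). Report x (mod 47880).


Product of moduli M = 5 · 7 · 19 · 9 · 8 = 47880.
Merge one congruence at a time:
  Start: x ≡ 4 (mod 5).
  Combine with x ≡ 5 (mod 7); new modulus lcm = 35.
    Write x = 4 + 5·t and substitute into x ≡ 5 (mod 7): 5·t ≡ 5 − 4 = 1 (mod 7).
    The inverse of 5 mod 7 is 3 (since 5·3 = 15 = 2·7 + 1), so t ≡ 3·1 = 3 ≡ 3 (mod 7).
    Then x = 4 + 5·3 = 19, valid modulo lcm(5, 7) = 35: x ≡ 19 (mod 35).
  Combine with x ≡ 5 (mod 19); new modulus lcm = 665.
    Write x = 19 + 35·t and substitute into x ≡ 5 (mod 19): 35·t ≡ 5 − 19 = -14 (mod 19).
    Reduce coefficients mod 19: 16·t ≡ 5 (mod 19).
    The inverse of 16 mod 19 is 6 (since 16·6 = 96 = 5·19 + 1), so t ≡ 6·5 = 30 ≡ 11 (mod 19).
    Then x = 19 + 35·11 = 404, valid modulo lcm(35, 19) = 665: x ≡ 404 (mod 665).
  Combine with x ≡ 4 (mod 9); new modulus lcm = 5985.
    Write x = 404 + 665·t and substitute into x ≡ 4 (mod 9): 665·t ≡ 4 − 404 = -400 (mod 9).
    Reduce coefficients mod 9: 8·t ≡ 5 (mod 9).
    The inverse of 8 mod 9 is 8 (since 8·8 = 64 = 7·9 + 1), so t ≡ 8·5 = 40 ≡ 4 (mod 9).
    Then x = 404 + 665·4 = 3064, valid modulo lcm(665, 9) = 5985: x ≡ 3064 (mod 5985).
  Combine with x ≡ 2 (mod 8); new modulus lcm = 47880.
    Write x = 3064 + 5985·t and substitute into x ≡ 2 (mod 8): 5985·t ≡ 2 − 3064 = -3062 (mod 8).
    Reduce coefficients mod 8: 1·t ≡ 2 (mod 8).
    So t ≡ 2 (mod 8).
    Then x = 3064 + 5985·2 = 15034, valid modulo lcm(5985, 8) = 47880: x ≡ 15034 (mod 47880).
Verify against each original: 15034 mod 5 = 4, 15034 mod 7 = 5, 15034 mod 19 = 5, 15034 mod 9 = 4, 15034 mod 8 = 2.

x ≡ 15034 (mod 47880).


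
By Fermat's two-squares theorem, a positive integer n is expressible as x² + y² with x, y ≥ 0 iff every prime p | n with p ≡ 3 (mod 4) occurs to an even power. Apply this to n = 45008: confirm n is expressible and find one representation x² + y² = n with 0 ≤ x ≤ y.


Step 1: Factor n = 45008 = 2^4 · 29 · 97.
Step 2: Check the mod-4 condition on each prime factor: 2 = 2 (special); 29 ≡ 1 (mod 4), exponent 1; 97 ≡ 1 (mod 4), exponent 1.
All primes ≡ 3 (mod 4) appear to even exponent (or don't appear), so by the two-squares theorem n IS expressible as a sum of two squares.
Step 3: Build a representation. Group n = k² · m with k = 4 and m = 29 · 97 = 2813 (a product of primes ≡ 1 (mod 4)); a representation of m scales to one of n via (k·x)² + (k·y)² = k²(x² + y²). Each prime p ≡ 1 (mod 4) is itself a sum of two squares; find a² by testing p − a² for a perfect square:
  29: 29 − 1² = 28, 29 − 2² = 25 = 5² ⇒ 29 = 2² + 5².
  97: 97 − 1² = 96, 97 − 2² = 93, 97 − 3² = 88, 97 − 4² = 81 = 9² ⇒ 97 = 4² + 9².
  Combine using the Brahmagupta–Fibonacci identity (a² + b²)(c² + d²) = (ac − bd)² + (ad + bc)² = (ac + bd)² + (ad − bc)²:
  29 · 97 = 2813: from (2² + 5²)(4² + 9²), take (2·4 − 5·9, 2·9 + 5·4) = (8 − 45, 18 + 20) = (-37, 38); dropping signs (only squares matter) gives (37, 38); check 37² + 38² = 1369 + 1444 = 2813 ✓.
  Scale by k = 4: (4·37, 4·38) = (148, 152).
Step 4: Order so x ≤ y and verify: 148² + 152² = 21904 + 23104 = 45008 = n. ✓

n = 45008 = 148² + 152² (one valid representation with x ≤ y).


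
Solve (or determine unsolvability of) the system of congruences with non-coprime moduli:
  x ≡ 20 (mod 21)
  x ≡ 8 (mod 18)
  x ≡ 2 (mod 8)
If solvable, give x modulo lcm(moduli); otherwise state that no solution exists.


Moduli 21, 18, 8 are not pairwise coprime, so CRT works modulo lcm(m_i) when all pairwise compatibility conditions hold.
Pairwise compatibility: gcd(m_i, m_j) must divide a_i - a_j for every pair.
Merge one congruence at a time:
  Start: x ≡ 20 (mod 21).
  Combine with x ≡ 8 (mod 18): gcd(21, 18) = 3; 8 - 20 = -12, which IS divisible by 3, so compatible.
    Write x = 20 + 21·t and substitute into x ≡ 8 (mod 18): 21·t ≡ 8 − 20 = -12 (mod 18).
    Divide the congruence (and modulus) by g = 3: 7·t ≡ -4 (mod 6).
    Reduce coefficients mod 6: 1·t ≡ 2 (mod 6).
    So t ≡ 2 (mod 6).
    Then x = 20 + 21·2 = 62, valid modulo lcm(21, 18) = 126: x ≡ 62 (mod 126).
  Combine with x ≡ 2 (mod 8): gcd(126, 8) = 2; 2 - 62 = -60, which IS divisible by 2, so compatible.
    Write x = 62 + 126·t and substitute into x ≡ 2 (mod 8): 126·t ≡ 2 − 62 = -60 (mod 8).
    Divide the congruence (and modulus) by g = 2: 63·t ≡ -30 (mod 4).
    Reduce coefficients mod 4: 3·t ≡ 2 (mod 4).
    The inverse of 3 mod 4 is 3 (since 3·3 = 9 = 2·4 + 1), so t ≡ 3·2 = 6 ≡ 2 (mod 4).
    Then x = 62 + 126·2 = 314, valid modulo lcm(126, 8) = 504: x ≡ 314 (mod 504).
Verify: 314 mod 21 = 20, 314 mod 18 = 8, 314 mod 8 = 2.

x ≡ 314 (mod 504).


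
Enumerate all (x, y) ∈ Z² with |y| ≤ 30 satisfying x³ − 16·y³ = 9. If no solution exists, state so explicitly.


The equation is x³ - 16y³ = 9. For fixed y, x³ = 16·y³ + 9, so a solution requires the RHS to be a perfect cube.
Strategy: iterate y from -30 to 30, compute RHS = 16·y³ + 9, and check whether it is a (positive or negative) perfect cube.
Check small values of y:
  y = 0: RHS = 9 is not a perfect cube.
  y = 1: RHS = 25 is not a perfect cube.
  y = -1: RHS = -7 is not a perfect cube.
  y = 2: RHS = 137 is not a perfect cube.
  y = -2: RHS = -119 is not a perfect cube.
  y = 3: RHS = 441 is not a perfect cube.
  y = -3: RHS = -423 is not a perfect cube.
Continuing the search up to |y| = 30 finds no solutions either.
No (x, y) in the scanned range satisfies the equation.

No integer solutions with |y| ≤ 30.


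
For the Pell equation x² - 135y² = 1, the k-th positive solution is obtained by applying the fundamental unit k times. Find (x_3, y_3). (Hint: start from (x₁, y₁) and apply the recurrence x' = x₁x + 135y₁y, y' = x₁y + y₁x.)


Step 1: Find the fundamental solution (x₁, y₁) of x² - 135y² = 1.
  Expand √135 as a continued fraction. a₀ = ⌊√135⌋ = 11; iterate m_{k+1} = d_k·a_k − m_k, d_{k+1} = (135 − m_{k+1}²)/d_k, a_{k+1} = ⌊(a₀ + m_{k+1})/d_{k+1}⌋ (starting m₀ = 0, d₀ = 1), with convergents p_k = a_k·p_{k-1} + p_{k-2}, q_k = a_k·q_{k-1} + q_{k-2} (p₋₁ = 1, q₋₁ = 0):
  k = 0: a₀ = 11; p₀/q₀ = 11/1; p₀² − 135·q₀² = 121 − 135 = -14.
  k = 1: m = 11, d = 14, a = ⌊(11 + 11)/14⌋ = 1; p/q = (1·11 + 1)/(1·1 + 0) = 12/1; p² − 135·q² = 144 − 135 = 9.
  k = 2: m = 3, d = 9, a = ⌊(11 + 3)/9⌋ = 1; p/q = (1·12 + 11)/(1·1 + 1) = 23/2; p² − 135·q² = 529 − 540 = -11.
  k = 3: m = 6, d = 11, a = ⌊(11 + 6)/11⌋ = 1; p/q = (1·23 + 12)/(1·2 + 1) = 35/3; p² − 135·q² = 1225 − 1215 = 10.
  k = 4: m = 5, d = 10, a = ⌊(11 + 5)/10⌋ = 1; p/q = (1·35 + 23)/(1·3 + 2) = 58/5; p² − 135·q² = 3364 − 3375 = -11.
  k = 5: m = 5, d = 11, a = ⌊(11 + 5)/11⌋ = 1; p/q = (1·58 + 35)/(1·5 + 3) = 93/8; p² − 135·q² = 8649 − 8640 = 9.
  k = 6: m = 6, d = 9, a = ⌊(11 + 6)/9⌋ = 1; p/q = (1·93 + 58)/(1·8 + 5) = 151/13; p² − 135·q² = 22801 − 22815 = -14.
  k = 7: m = 3, d = 14, a = ⌊(11 + 3)/14⌋ = 1; p/q = (1·151 + 93)/(1·13 + 8) = 244/21; p² − 135·q² = 59536 − 59535 = 1.
  The first convergent with p² − 135·q² = 1 gives the fundamental solution (x₁, y₁) = (244, 21).
Step 2: Apply the recurrence (x_{n+1}, y_{n+1}) = (x₁x_n + 135y₁y_n, x₁y_n + y₁x_n) repeatedly.
  From (x_1, y_1) = (244, 21): x_2 = 244·244 + 135·21·21 = 119071; y_2 = 244·21 + 21·244 = 10248.
  From (x_2, y_2) = (119071, 10248): x_3 = 244·119071 + 135·21·10248 = 58106404; y_3 = 244·10248 + 21·119071 = 5001003.
Step 3: Verify x_3² - 135·y_3² = 3376354185811216 - 3376354185811215 = 1 (should be 1). ✓

(x_1, y_1) = (244, 21); (x_3, y_3) = (58106404, 5001003).


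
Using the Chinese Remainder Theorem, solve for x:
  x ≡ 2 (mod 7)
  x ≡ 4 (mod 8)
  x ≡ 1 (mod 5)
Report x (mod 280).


Moduli 7, 8, 5 are pairwise coprime; by CRT there is a unique solution modulo M = 7 · 8 · 5 = 280.
Solve pairwise, accumulating the modulus:
  Start with x ≡ 2 (mod 7).
  Combine with x ≡ 4 (mod 8): since gcd(7, 8) = 1, we get a unique residue mod 56.
    Write x = 2 + 7·t and substitute into x ≡ 4 (mod 8): 7·t ≡ 4 − 2 = 2 (mod 8).
    The inverse of 7 mod 8 is 7 (since 7·7 = 49 = 6·8 + 1), so t ≡ 7·2 = 14 ≡ 6 (mod 8).
    Then x = 2 + 7·6 = 44, valid modulo lcm(7, 8) = 56: x ≡ 44 (mod 56).
  Combine with x ≡ 1 (mod 5): since gcd(56, 5) = 1, we get a unique residue mod 280.
    Write x = 44 + 56·t and substitute into x ≡ 1 (mod 5): 56·t ≡ 1 − 44 = -43 (mod 5).
    Reduce coefficients mod 5: 1·t ≡ 2 (mod 5).
    So t ≡ 2 (mod 5).
    Then x = 44 + 56·2 = 156, valid modulo lcm(56, 5) = 280: x ≡ 156 (mod 280).
Verify: 156 mod 7 = 2 ✓, 156 mod 8 = 4 ✓, 156 mod 5 = 1 ✓.

x ≡ 156 (mod 280).


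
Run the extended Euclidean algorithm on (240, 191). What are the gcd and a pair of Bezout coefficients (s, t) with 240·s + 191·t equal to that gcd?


Euclidean algorithm on (240, 191) — divide until remainder is 0:
  240 = 1 · 191 + 49
  191 = 3 · 49 + 44
  49 = 1 · 44 + 5
  44 = 8 · 5 + 4
  5 = 1 · 4 + 1
  4 = 4 · 1 + 0
gcd(240, 191) = 1.
Track Bezout coefficients alongside the remainders: start with r₀ = 240 = a·1 + b·0 (s = 1, t = 0) and r₁ = 191 = a·0 + b·1 (s = 0, t = 1); each new remainder r_{k+1} = r_{k-1} − q_k·r_k inherits s_{k+1} = s_{k-1} − q_k·s_k, t_{k+1} = t_{k-1} − q_k·t_k, so r_k = a·s_k + b·t_k at every step:
  q = 1: r = 49, s = 1 − 1·0 = 1, t = 0 − 1·1 = -1  (check: 240·1 + 191·(-1) = 49)
  q = 3: r = 44, s = 0 − 3·1 = -3, t = 1 − 3·(-1) = 4  (check: 240·(-3) + 191·4 = 44)
  q = 1: r = 5, s = 1 − 1·(-3) = 4, t = -1 − 1·4 = -5  (check: 240·4 + 191·(-5) = 5)
  q = 8: r = 4, s = -3 − 8·4 = -35, t = 4 − 8·(-5) = 44  (check: 240·(-35) + 191·44 = 4)
  q = 1: r = 1, s = 4 − 1·(-35) = 39, t = -5 − 1·44 = -49  (check: 240·39 + 191·(-49) = 1)
The row with r = 1 (the gcd) gives the Bezout coefficients s = 39, t = -49.
Result: 240 · (39) + 191 · (-49) = 1.

gcd(240, 191) = 1; s = 39, t = -49 (check: 240·39 + 191·(-49) = 1).


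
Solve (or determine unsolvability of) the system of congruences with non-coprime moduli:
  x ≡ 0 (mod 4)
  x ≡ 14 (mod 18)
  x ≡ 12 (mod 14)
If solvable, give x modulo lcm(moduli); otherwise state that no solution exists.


Moduli 4, 18, 14 are not pairwise coprime, so CRT works modulo lcm(m_i) when all pairwise compatibility conditions hold.
Pairwise compatibility: gcd(m_i, m_j) must divide a_i - a_j for every pair.
Merge one congruence at a time:
  Start: x ≡ 0 (mod 4).
  Combine with x ≡ 14 (mod 18): gcd(4, 18) = 2; 14 - 0 = 14, which IS divisible by 2, so compatible.
    Write x = 0 + 4·t and substitute into x ≡ 14 (mod 18): 4·t ≡ 14 − 0 = 14 (mod 18).
    Divide the congruence (and modulus) by g = 2: 2·t ≡ 7 (mod 9).
    The inverse of 2 mod 9 is 5 (since 2·5 = 10 = 1·9 + 1), so t ≡ 5·7 = 35 ≡ 8 (mod 9).
    Then x = 0 + 4·8 = 32, valid modulo lcm(4, 18) = 36: x ≡ 32 (mod 36).
  Combine with x ≡ 12 (mod 14): gcd(36, 14) = 2; 12 - 32 = -20, which IS divisible by 2, so compatible.
    Write x = 32 + 36·t and substitute into x ≡ 12 (mod 14): 36·t ≡ 12 − 32 = -20 (mod 14).
    Divide the congruence (and modulus) by g = 2: 18·t ≡ -10 (mod 7).
    Reduce coefficients mod 7: 4·t ≡ 4 (mod 7).
    The inverse of 4 mod 7 is 2 (since 4·2 = 8 = 1·7 + 1), so t ≡ 2·4 = 8 ≡ 1 (mod 7).
    Then x = 32 + 36·1 = 68, valid modulo lcm(36, 14) = 252: x ≡ 68 (mod 252).
Verify: 68 mod 4 = 0, 68 mod 18 = 14, 68 mod 14 = 12.

x ≡ 68 (mod 252).


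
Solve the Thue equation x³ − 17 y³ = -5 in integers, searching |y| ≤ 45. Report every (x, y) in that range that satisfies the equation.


The equation is x³ - 17y³ = -5. For fixed y, x³ = 17·y³ − 5, so a solution requires the RHS to be a perfect cube.
Strategy: iterate y from -45 to 45, compute RHS = 17·y³ − 5, and check whether it is a (positive or negative) perfect cube.
Check small values of y:
  y = 0: RHS = -5 is not a perfect cube.
  y = 1: RHS = 12 is not a perfect cube.
  y = -1: RHS = -22 is not a perfect cube.
  y = 2: RHS = 131 is not a perfect cube.
  y = -2: RHS = -141 is not a perfect cube.
  y = 3: RHS = 454 is not a perfect cube.
  y = -3: RHS = -464 is not a perfect cube.
Continuing the search up to |y| = 45 finds no solutions either.
No (x, y) in the scanned range satisfies the equation.

No integer solutions with |y| ≤ 45.


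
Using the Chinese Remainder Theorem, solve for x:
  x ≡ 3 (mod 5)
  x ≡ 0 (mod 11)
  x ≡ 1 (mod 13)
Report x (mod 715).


Moduli 5, 11, 13 are pairwise coprime; by CRT there is a unique solution modulo M = 5 · 11 · 13 = 715.
Solve pairwise, accumulating the modulus:
  Start with x ≡ 3 (mod 5).
  Combine with x ≡ 0 (mod 11): since gcd(5, 11) = 1, we get a unique residue mod 55.
    Write x = 3 + 5·t and substitute into x ≡ 0 (mod 11): 5·t ≡ 0 − 3 = -3 (mod 11).
    Reduce coefficients mod 11: 5·t ≡ 8 (mod 11).
    The inverse of 5 mod 11 is 9 (since 5·9 = 45 = 4·11 + 1), so t ≡ 9·8 = 72 ≡ 6 (mod 11).
    Then x = 3 + 5·6 = 33, valid modulo lcm(5, 11) = 55: x ≡ 33 (mod 55).
  Combine with x ≡ 1 (mod 13): since gcd(55, 13) = 1, we get a unique residue mod 715.
    Write x = 33 + 55·t and substitute into x ≡ 1 (mod 13): 55·t ≡ 1 − 33 = -32 (mod 13).
    Reduce coefficients mod 13: 3·t ≡ 7 (mod 13).
    The inverse of 3 mod 13 is 9 (since 3·9 = 27 = 2·13 + 1), so t ≡ 9·7 = 63 ≡ 11 (mod 13).
    Then x = 33 + 55·11 = 638, valid modulo lcm(55, 13) = 715: x ≡ 638 (mod 715).
Verify: 638 mod 5 = 3 ✓, 638 mod 11 = 0 ✓, 638 mod 13 = 1 ✓.

x ≡ 638 (mod 715).


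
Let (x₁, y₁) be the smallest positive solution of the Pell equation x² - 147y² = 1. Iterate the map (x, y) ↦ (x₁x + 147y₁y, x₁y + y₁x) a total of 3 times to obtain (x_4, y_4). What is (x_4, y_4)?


Step 1: Find the fundamental solution (x₁, y₁) of x² - 147y² = 1.
  Expand √147 as a continued fraction. a₀ = ⌊√147⌋ = 12; iterate m_{k+1} = d_k·a_k − m_k, d_{k+1} = (147 − m_{k+1}²)/d_k, a_{k+1} = ⌊(a₀ + m_{k+1})/d_{k+1}⌋ (starting m₀ = 0, d₀ = 1), with convergents p_k = a_k·p_{k-1} + p_{k-2}, q_k = a_k·q_{k-1} + q_{k-2} (p₋₁ = 1, q₋₁ = 0):
  k = 0: a₀ = 12; p₀/q₀ = 12/1; p₀² − 147·q₀² = 144 − 147 = -3.
  k = 1: m = 12, d = 3, a = ⌊(12 + 12)/3⌋ = 8; p/q = (8·12 + 1)/(8·1 + 0) = 97/8; p² − 147·q² = 9409 − 9408 = 1.
  The first convergent with p² − 147·q² = 1 gives the fundamental solution (x₁, y₁) = (97, 8).
Step 2: Apply the recurrence (x_{n+1}, y_{n+1}) = (x₁x_n + 147y₁y_n, x₁y_n + y₁x_n) repeatedly.
  From (x_1, y_1) = (97, 8): x_2 = 97·97 + 147·8·8 = 18817; y_2 = 97·8 + 8·97 = 1552.
  From (x_2, y_2) = (18817, 1552): x_3 = 97·18817 + 147·8·1552 = 3650401; y_3 = 97·1552 + 8·18817 = 301080.
  From (x_3, y_3) = (3650401, 301080): x_4 = 97·3650401 + 147·8·301080 = 708158977; y_4 = 97·301080 + 8·3650401 = 58407968.
Step 3: Verify x_4² - 147·y_4² = 501489136705686529 - 501489136705686528 = 1 (should be 1). ✓

(x_1, y_1) = (97, 8); (x_4, y_4) = (708158977, 58407968).


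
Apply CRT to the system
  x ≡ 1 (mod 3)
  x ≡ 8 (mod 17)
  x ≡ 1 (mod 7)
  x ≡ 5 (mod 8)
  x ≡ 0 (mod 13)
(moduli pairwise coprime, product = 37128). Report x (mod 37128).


Product of moduli M = 3 · 17 · 7 · 8 · 13 = 37128.
Merge one congruence at a time:
  Start: x ≡ 1 (mod 3).
  Combine with x ≡ 8 (mod 17); new modulus lcm = 51.
    Write x = 1 + 3·t and substitute into x ≡ 8 (mod 17): 3·t ≡ 8 − 1 = 7 (mod 17).
    The inverse of 3 mod 17 is 6 (since 3·6 = 18 = 1·17 + 1), so t ≡ 6·7 = 42 ≡ 8 (mod 17).
    Then x = 1 + 3·8 = 25, valid modulo lcm(3, 17) = 51: x ≡ 25 (mod 51).
  Combine with x ≡ 1 (mod 7); new modulus lcm = 357.
    Write x = 25 + 51·t and substitute into x ≡ 1 (mod 7): 51·t ≡ 1 − 25 = -24 (mod 7).
    Reduce coefficients mod 7: 2·t ≡ 4 (mod 7).
    The inverse of 2 mod 7 is 4 (since 2·4 = 8 = 1·7 + 1), so t ≡ 4·4 = 16 ≡ 2 (mod 7).
    Then x = 25 + 51·2 = 127, valid modulo lcm(51, 7) = 357: x ≡ 127 (mod 357).
  Combine with x ≡ 5 (mod 8); new modulus lcm = 2856.
    Write x = 127 + 357·t and substitute into x ≡ 5 (mod 8): 357·t ≡ 5 − 127 = -122 (mod 8).
    Reduce coefficients mod 8: 5·t ≡ 6 (mod 8).
    The inverse of 5 mod 8 is 5 (since 5·5 = 25 = 3·8 + 1), so t ≡ 5·6 = 30 ≡ 6 (mod 8).
    Then x = 127 + 357·6 = 2269, valid modulo lcm(357, 8) = 2856: x ≡ 2269 (mod 2856).
  Combine with x ≡ 0 (mod 13); new modulus lcm = 37128.
    Write x = 2269 + 2856·t and substitute into x ≡ 0 (mod 13): 2856·t ≡ 0 − 2269 = -2269 (mod 13).
    Reduce coefficients mod 13: 9·t ≡ 6 (mod 13).
    The inverse of 9 mod 13 is 3 (since 9·3 = 27 = 2·13 + 1), so t ≡ 3·6 = 18 ≡ 5 (mod 13).
    Then x = 2269 + 2856·5 = 16549, valid modulo lcm(2856, 13) = 37128: x ≡ 16549 (mod 37128).
Verify against each original: 16549 mod 3 = 1, 16549 mod 17 = 8, 16549 mod 7 = 1, 16549 mod 8 = 5, 16549 mod 13 = 0.

x ≡ 16549 (mod 37128).


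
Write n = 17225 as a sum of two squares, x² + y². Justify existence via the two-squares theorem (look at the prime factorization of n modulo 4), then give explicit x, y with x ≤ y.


Step 1: Factor n = 17225 = 5^2 · 13 · 53.
Step 2: Check the mod-4 condition on each prime factor: 5 ≡ 1 (mod 4), exponent 2; 13 ≡ 1 (mod 4), exponent 1; 53 ≡ 1 (mod 4), exponent 1.
All primes ≡ 3 (mod 4) appear to even exponent (or don't appear), so by the two-squares theorem n IS expressible as a sum of two squares.
Step 3: Build a representation. Group n = k² · m with k = 5 and m = 13 · 53 = 689 (a product of primes ≡ 1 (mod 4)); a representation of m scales to one of n via (k·x)² + (k·y)² = k²(x² + y²). Each prime p ≡ 1 (mod 4) is itself a sum of two squares; find a² by testing p − a² for a perfect square:
  13: 13 − 1² = 12, 13 − 2² = 9 = 3² ⇒ 13 = 2² + 3².
  53: 53 − 1² = 52, 53 − 2² = 49 = 7² ⇒ 53 = 2² + 7².
  Combine using the Brahmagupta–Fibonacci identity (a² + b²)(c² + d²) = (ac − bd)² + (ad + bc)² = (ac + bd)² + (ad − bc)²:
  13 · 53 = 689: from (2² + 3²)(2² + 7²), take (2·2 − 3·7, 2·7 + 3·2) = (4 − 21, 14 + 6) = (-17, 20); dropping signs (only squares matter) gives (17, 20); check 17² + 20² = 289 + 400 = 689 ✓.
  Scale by k = 5: (5·17, 5·20) = (85, 100).
Step 4: Order so x ≤ y and verify: 85² + 100² = 7225 + 10000 = 17225 = n. ✓

n = 17225 = 85² + 100² (one valid representation with x ≤ y).


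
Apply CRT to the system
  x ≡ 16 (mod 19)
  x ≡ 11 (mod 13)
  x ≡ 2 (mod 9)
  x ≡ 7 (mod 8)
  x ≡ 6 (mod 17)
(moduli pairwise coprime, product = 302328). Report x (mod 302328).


Product of moduli M = 19 · 13 · 9 · 8 · 17 = 302328.
Merge one congruence at a time:
  Start: x ≡ 16 (mod 19).
  Combine with x ≡ 11 (mod 13); new modulus lcm = 247.
    Write x = 16 + 19·t and substitute into x ≡ 11 (mod 13): 19·t ≡ 11 − 16 = -5 (mod 13).
    Reduce coefficients mod 13: 6·t ≡ 8 (mod 13).
    The inverse of 6 mod 13 is 11 (since 6·11 = 66 = 5·13 + 1), so t ≡ 11·8 = 88 ≡ 10 (mod 13).
    Then x = 16 + 19·10 = 206, valid modulo lcm(19, 13) = 247: x ≡ 206 (mod 247).
  Combine with x ≡ 2 (mod 9); new modulus lcm = 2223.
    Write x = 206 + 247·t and substitute into x ≡ 2 (mod 9): 247·t ≡ 2 − 206 = -204 (mod 9).
    Reduce coefficients mod 9: 4·t ≡ 3 (mod 9).
    The inverse of 4 mod 9 is 7 (since 4·7 = 28 = 3·9 + 1), so t ≡ 7·3 = 21 ≡ 3 (mod 9).
    Then x = 206 + 247·3 = 947, valid modulo lcm(247, 9) = 2223: x ≡ 947 (mod 2223).
  Combine with x ≡ 7 (mod 8); new modulus lcm = 17784.
    Write x = 947 + 2223·t and substitute into x ≡ 7 (mod 8): 2223·t ≡ 7 − 947 = -940 (mod 8).
    Reduce coefficients mod 8: 7·t ≡ 4 (mod 8).
    The inverse of 7 mod 8 is 7 (since 7·7 = 49 = 6·8 + 1), so t ≡ 7·4 = 28 ≡ 4 (mod 8).
    Then x = 947 + 2223·4 = 9839, valid modulo lcm(2223, 8) = 17784: x ≡ 9839 (mod 17784).
  Combine with x ≡ 6 (mod 17); new modulus lcm = 302328.
    Write x = 9839 + 17784·t and substitute into x ≡ 6 (mod 17): 17784·t ≡ 6 − 9839 = -9833 (mod 17).
    Reduce coefficients mod 17: 2·t ≡ 10 (mod 17).
    The inverse of 2 mod 17 is 9 (since 2·9 = 18 = 1·17 + 1), so t ≡ 9·10 = 90 ≡ 5 (mod 17).
    Then x = 9839 + 17784·5 = 98759, valid modulo lcm(17784, 17) = 302328: x ≡ 98759 (mod 302328).
Verify against each original: 98759 mod 19 = 16, 98759 mod 13 = 11, 98759 mod 9 = 2, 98759 mod 8 = 7, 98759 mod 17 = 6.

x ≡ 98759 (mod 302328).


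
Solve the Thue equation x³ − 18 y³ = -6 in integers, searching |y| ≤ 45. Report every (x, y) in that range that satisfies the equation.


The equation is x³ - 18y³ = -6. For fixed y, x³ = 18·y³ − 6, so a solution requires the RHS to be a perfect cube.
Strategy: iterate y from -45 to 45, compute RHS = 18·y³ − 6, and check whether it is a (positive or negative) perfect cube.
Check small values of y:
  y = 0: RHS = -6 is not a perfect cube.
  y = 1: RHS = 12 is not a perfect cube.
  y = -1: RHS = -24 is not a perfect cube.
  y = 2: RHS = 138 is not a perfect cube.
  y = -2: RHS = -150 is not a perfect cube.
  y = 3: RHS = 480 is not a perfect cube.
  y = -3: RHS = -492 is not a perfect cube.
Continuing the search up to |y| = 45 finds no solutions either.
No (x, y) in the scanned range satisfies the equation.

No integer solutions with |y| ≤ 45.


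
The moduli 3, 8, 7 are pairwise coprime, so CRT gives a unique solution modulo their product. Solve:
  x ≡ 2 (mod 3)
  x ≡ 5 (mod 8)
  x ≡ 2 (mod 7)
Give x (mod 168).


Moduli 3, 8, 7 are pairwise coprime; by CRT there is a unique solution modulo M = 3 · 8 · 7 = 168.
Solve pairwise, accumulating the modulus:
  Start with x ≡ 2 (mod 3).
  Combine with x ≡ 5 (mod 8): since gcd(3, 8) = 1, we get a unique residue mod 24.
    Write x = 2 + 3·t and substitute into x ≡ 5 (mod 8): 3·t ≡ 5 − 2 = 3 (mod 8).
    The inverse of 3 mod 8 is 3 (since 3·3 = 9 = 1·8 + 1), so t ≡ 3·3 = 9 ≡ 1 (mod 8).
    Then x = 2 + 3·1 = 5, valid modulo lcm(3, 8) = 24: x ≡ 5 (mod 24).
  Combine with x ≡ 2 (mod 7): since gcd(24, 7) = 1, we get a unique residue mod 168.
    Write x = 5 + 24·t and substitute into x ≡ 2 (mod 7): 24·t ≡ 2 − 5 = -3 (mod 7).
    Reduce coefficients mod 7: 3·t ≡ 4 (mod 7).
    The inverse of 3 mod 7 is 5 (since 3·5 = 15 = 2·7 + 1), so t ≡ 5·4 = 20 ≡ 6 (mod 7).
    Then x = 5 + 24·6 = 149, valid modulo lcm(24, 7) = 168: x ≡ 149 (mod 168).
Verify: 149 mod 3 = 2 ✓, 149 mod 8 = 5 ✓, 149 mod 7 = 2 ✓.

x ≡ 149 (mod 168).


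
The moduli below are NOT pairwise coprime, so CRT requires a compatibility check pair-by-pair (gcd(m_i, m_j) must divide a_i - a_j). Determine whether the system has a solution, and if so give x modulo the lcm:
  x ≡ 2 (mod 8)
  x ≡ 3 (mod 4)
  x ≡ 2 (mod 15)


Moduli 8, 4, 15 are not pairwise coprime, so CRT works modulo lcm(m_i) when all pairwise compatibility conditions hold.
Pairwise compatibility: gcd(m_i, m_j) must divide a_i - a_j for every pair.
Merge one congruence at a time:
  Start: x ≡ 2 (mod 8).
  Combine with x ≡ 3 (mod 4): gcd(8, 4) = 4, and 3 - 2 = 1 is NOT divisible by 4.
    ⇒ system is inconsistent (no integer solution).

No solution (the system is inconsistent).


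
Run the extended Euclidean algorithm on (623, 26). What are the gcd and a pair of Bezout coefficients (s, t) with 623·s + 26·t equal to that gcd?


Euclidean algorithm on (623, 26) — divide until remainder is 0:
  623 = 23 · 26 + 25
  26 = 1 · 25 + 1
  25 = 25 · 1 + 0
gcd(623, 26) = 1.
Track Bezout coefficients alongside the remainders: start with r₀ = 623 = a·1 + b·0 (s = 1, t = 0) and r₁ = 26 = a·0 + b·1 (s = 0, t = 1); each new remainder r_{k+1} = r_{k-1} − q_k·r_k inherits s_{k+1} = s_{k-1} − q_k·s_k, t_{k+1} = t_{k-1} − q_k·t_k, so r_k = a·s_k + b·t_k at every step:
  q = 23: r = 25, s = 1 − 23·0 = 1, t = 0 − 23·1 = -23  (check: 623·1 + 26·(-23) = 25)
  q = 1: r = 1, s = 0 − 1·1 = -1, t = 1 − 1·(-23) = 24  (check: 623·(-1) + 26·24 = 1)
The row with r = 1 (the gcd) gives the Bezout coefficients s = -1, t = 24.
Result: 623 · (-1) + 26 · (24) = 1.

gcd(623, 26) = 1; s = -1, t = 24 (check: 623·(-1) + 26·24 = 1).


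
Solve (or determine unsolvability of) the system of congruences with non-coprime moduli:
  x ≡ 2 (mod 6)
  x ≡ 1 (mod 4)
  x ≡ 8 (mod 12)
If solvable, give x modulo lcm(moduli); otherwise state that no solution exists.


Moduli 6, 4, 12 are not pairwise coprime, so CRT works modulo lcm(m_i) when all pairwise compatibility conditions hold.
Pairwise compatibility: gcd(m_i, m_j) must divide a_i - a_j for every pair.
Merge one congruence at a time:
  Start: x ≡ 2 (mod 6).
  Combine with x ≡ 1 (mod 4): gcd(6, 4) = 2, and 1 - 2 = -1 is NOT divisible by 2.
    ⇒ system is inconsistent (no integer solution).

No solution (the system is inconsistent).


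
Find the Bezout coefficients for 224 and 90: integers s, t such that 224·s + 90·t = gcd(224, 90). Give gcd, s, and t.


Euclidean algorithm on (224, 90) — divide until remainder is 0:
  224 = 2 · 90 + 44
  90 = 2 · 44 + 2
  44 = 22 · 2 + 0
gcd(224, 90) = 2.
Track Bezout coefficients alongside the remainders: start with r₀ = 224 = a·1 + b·0 (s = 1, t = 0) and r₁ = 90 = a·0 + b·1 (s = 0, t = 1); each new remainder r_{k+1} = r_{k-1} − q_k·r_k inherits s_{k+1} = s_{k-1} − q_k·s_k, t_{k+1} = t_{k-1} − q_k·t_k, so r_k = a·s_k + b·t_k at every step:
  q = 2: r = 44, s = 1 − 2·0 = 1, t = 0 − 2·1 = -2  (check: 224·1 + 90·(-2) = 44)
  q = 2: r = 2, s = 0 − 2·1 = -2, t = 1 − 2·(-2) = 5  (check: 224·(-2) + 90·5 = 2)
The row with r = 2 (the gcd) gives the Bezout coefficients s = -2, t = 5.
Result: 224 · (-2) + 90 · (5) = 2.

gcd(224, 90) = 2; s = -2, t = 5 (check: 224·(-2) + 90·5 = 2).


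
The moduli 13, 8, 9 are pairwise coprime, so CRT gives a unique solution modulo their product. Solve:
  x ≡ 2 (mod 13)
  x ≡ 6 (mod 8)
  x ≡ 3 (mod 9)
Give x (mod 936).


Moduli 13, 8, 9 are pairwise coprime; by CRT there is a unique solution modulo M = 13 · 8 · 9 = 936.
Solve pairwise, accumulating the modulus:
  Start with x ≡ 2 (mod 13).
  Combine with x ≡ 6 (mod 8): since gcd(13, 8) = 1, we get a unique residue mod 104.
    Write x = 2 + 13·t and substitute into x ≡ 6 (mod 8): 13·t ≡ 6 − 2 = 4 (mod 8).
    Reduce coefficients mod 8: 5·t ≡ 4 (mod 8).
    The inverse of 5 mod 8 is 5 (since 5·5 = 25 = 3·8 + 1), so t ≡ 5·4 = 20 ≡ 4 (mod 8).
    Then x = 2 + 13·4 = 54, valid modulo lcm(13, 8) = 104: x ≡ 54 (mod 104).
  Combine with x ≡ 3 (mod 9): since gcd(104, 9) = 1, we get a unique residue mod 936.
    Write x = 54 + 104·t and substitute into x ≡ 3 (mod 9): 104·t ≡ 3 − 54 = -51 (mod 9).
    Reduce coefficients mod 9: 5·t ≡ 3 (mod 9).
    The inverse of 5 mod 9 is 2 (since 5·2 = 10 = 1·9 + 1), so t ≡ 2·3 = 6 ≡ 6 (mod 9).
    Then x = 54 + 104·6 = 678, valid modulo lcm(104, 9) = 936: x ≡ 678 (mod 936).
Verify: 678 mod 13 = 2 ✓, 678 mod 8 = 6 ✓, 678 mod 9 = 3 ✓.

x ≡ 678 (mod 936).


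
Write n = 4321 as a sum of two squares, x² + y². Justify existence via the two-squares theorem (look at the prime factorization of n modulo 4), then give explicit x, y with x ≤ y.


Step 1: Factor n = 4321 = 29 · 149.
Step 2: Check the mod-4 condition on each prime factor: 29 ≡ 1 (mod 4), exponent 1; 149 ≡ 1 (mod 4), exponent 1.
All primes ≡ 3 (mod 4) appear to even exponent (or don't appear), so by the two-squares theorem n IS expressible as a sum of two squares.
Step 3: Build a representation. Here n = 29 · 149 is a product of primes ≡ 1 (mod 4). Each prime p ≡ 1 (mod 4) is itself a sum of two squares; find a² by testing p − a² for a perfect square:
  29: 29 − 1² = 28, 29 − 2² = 25 = 5² ⇒ 29 = 2² + 5².
  149: 149 − 1² = 148, 149 − 2² = 145, 149 − 3² = 140, 149 − 4² = 133, 149 − 5² = 124, 149 − 6² = 113, 149 − 7² = 100 = 10² ⇒ 149 = 7² + 10².
  Combine using the Brahmagupta–Fibonacci identity (a² + b²)(c² + d²) = (ac − bd)² + (ad + bc)² = (ac + bd)² + (ad − bc)²:
  29 · 149 = 4321: from (2² + 5²)(7² + 10²), take (2·7 − 5·10, 2·10 + 5·7) = (14 − 50, 20 + 35) = (-36, 55); dropping signs (only squares matter) gives (36, 55); check 36² + 55² = 1296 + 3025 = 4321 ✓.
Step 4: Order so x ≤ y and verify: 36² + 55² = 1296 + 3025 = 4321 = n. ✓

n = 4321 = 36² + 55² (one valid representation with x ≤ y).


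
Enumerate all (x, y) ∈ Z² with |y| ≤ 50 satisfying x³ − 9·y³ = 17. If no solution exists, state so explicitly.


The equation is x³ - 9y³ = 17. For fixed y, x³ = 9·y³ + 17, so a solution requires the RHS to be a perfect cube.
Strategy: iterate y from -50 to 50, compute RHS = 9·y³ + 17, and check whether it is a (positive or negative) perfect cube.
Check small values of y:
  y = 0: RHS = 17 is not a perfect cube.
  y = 1: RHS = 26 is not a perfect cube.
  y = -1: RHS = 8 = (2)³ ⇒ x = 2 works.
  y = 2: RHS = 89 is not a perfect cube.
  y = -2: RHS = -55 is not a perfect cube.
  y = 3: RHS = 260 is not a perfect cube.
  y = -3: RHS = -226 is not a perfect cube.
Continuing, at y = -25: RHS = -140608 = (-52)³ ⇒ x = -52 works.
Searching the remaining y in |y| ≤ 50 finds no further solutions.
Collected solutions: (2, -1), (-52, -25).

Solutions (with |y| ≤ 50): (2, -1), (-52, -25).


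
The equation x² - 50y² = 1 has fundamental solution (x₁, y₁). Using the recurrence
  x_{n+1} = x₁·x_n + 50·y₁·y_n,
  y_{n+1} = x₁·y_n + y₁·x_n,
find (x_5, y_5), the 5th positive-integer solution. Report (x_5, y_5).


Step 1: Find the fundamental solution (x₁, y₁) of x² - 50y² = 1.
  Expand √50 as a continued fraction. a₀ = ⌊√50⌋ = 7; iterate m_{k+1} = d_k·a_k − m_k, d_{k+1} = (50 − m_{k+1}²)/d_k, a_{k+1} = ⌊(a₀ + m_{k+1})/d_{k+1}⌋ (starting m₀ = 0, d₀ = 1), with convergents p_k = a_k·p_{k-1} + p_{k-2}, q_k = a_k·q_{k-1} + q_{k-2} (p₋₁ = 1, q₋₁ = 0):
  k = 0: a₀ = 7; p₀/q₀ = 7/1; p₀² − 50·q₀² = 49 − 50 = -1.
  k = 1: m = 7, d = 1, a = ⌊(7 + 7)/1⌋ = 14; p/q = (14·7 + 1)/(14·1 + 0) = 99/14; p² − 50·q² = 9801 − 9800 = 1.
  The first convergent with p² − 50·q² = 1 gives the fundamental solution (x₁, y₁) = (99, 14).
Step 2: Apply the recurrence (x_{n+1}, y_{n+1}) = (x₁x_n + 50y₁y_n, x₁y_n + y₁x_n) repeatedly.
  From (x_1, y_1) = (99, 14): x_2 = 99·99 + 50·14·14 = 19601; y_2 = 99·14 + 14·99 = 2772.
  From (x_2, y_2) = (19601, 2772): x_3 = 99·19601 + 50·14·2772 = 3880899; y_3 = 99·2772 + 14·19601 = 548842.
  From (x_3, y_3) = (3880899, 548842): x_4 = 99·3880899 + 50·14·548842 = 768398401; y_4 = 99·548842 + 14·3880899 = 108667944.
  From (x_4, y_4) = (768398401, 108667944): x_5 = 99·768398401 + 50·14·108667944 = 152139002499; y_5 = 99·108667944 + 14·768398401 = 21515704070.
Step 3: Verify x_5² - 50·y_5² = 23146276081390728245001 - 23146276081390728245000 = 1 (should be 1). ✓

(x_1, y_1) = (99, 14); (x_5, y_5) = (152139002499, 21515704070).


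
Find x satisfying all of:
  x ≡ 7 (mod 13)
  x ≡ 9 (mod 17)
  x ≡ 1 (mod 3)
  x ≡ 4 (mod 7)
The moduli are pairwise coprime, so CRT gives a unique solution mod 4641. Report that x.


Product of moduli M = 13 · 17 · 3 · 7 = 4641.
Merge one congruence at a time:
  Start: x ≡ 7 (mod 13).
  Combine with x ≡ 9 (mod 17); new modulus lcm = 221.
    Write x = 7 + 13·t and substitute into x ≡ 9 (mod 17): 13·t ≡ 9 − 7 = 2 (mod 17).
    The inverse of 13 mod 17 is 4 (since 13·4 = 52 = 3·17 + 1), so t ≡ 4·2 = 8 ≡ 8 (mod 17).
    Then x = 7 + 13·8 = 111, valid modulo lcm(13, 17) = 221: x ≡ 111 (mod 221).
  Combine with x ≡ 1 (mod 3); new modulus lcm = 663.
    Write x = 111 + 221·t and substitute into x ≡ 1 (mod 3): 221·t ≡ 1 − 111 = -110 (mod 3).
    Reduce coefficients mod 3: 2·t ≡ 1 (mod 3).
    The inverse of 2 mod 3 is 2 (since 2·2 = 4 = 1·3 + 1), so t ≡ 2·1 = 2 ≡ 2 (mod 3).
    Then x = 111 + 221·2 = 553, valid modulo lcm(221, 3) = 663: x ≡ 553 (mod 663).
  Combine with x ≡ 4 (mod 7); new modulus lcm = 4641.
    Write x = 553 + 663·t and substitute into x ≡ 4 (mod 7): 663·t ≡ 4 − 553 = -549 (mod 7).
    Reduce coefficients mod 7: 5·t ≡ 4 (mod 7).
    The inverse of 5 mod 7 is 3 (since 5·3 = 15 = 2·7 + 1), so t ≡ 3·4 = 12 ≡ 5 (mod 7).
    Then x = 553 + 663·5 = 3868, valid modulo lcm(663, 7) = 4641: x ≡ 3868 (mod 4641).
Verify against each original: 3868 mod 13 = 7, 3868 mod 17 = 9, 3868 mod 3 = 1, 3868 mod 7 = 4.

x ≡ 3868 (mod 4641).


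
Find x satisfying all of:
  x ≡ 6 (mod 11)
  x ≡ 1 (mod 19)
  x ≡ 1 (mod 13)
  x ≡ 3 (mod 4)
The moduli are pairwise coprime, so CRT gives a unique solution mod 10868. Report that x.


Product of moduli M = 11 · 19 · 13 · 4 = 10868.
Merge one congruence at a time:
  Start: x ≡ 6 (mod 11).
  Combine with x ≡ 1 (mod 19); new modulus lcm = 209.
    Write x = 6 + 11·t and substitute into x ≡ 1 (mod 19): 11·t ≡ 1 − 6 = -5 (mod 19).
    Reduce coefficients mod 19: 11·t ≡ 14 (mod 19).
    The inverse of 11 mod 19 is 7 (since 11·7 = 77 = 4·19 + 1), so t ≡ 7·14 = 98 ≡ 3 (mod 19).
    Then x = 6 + 11·3 = 39, valid modulo lcm(11, 19) = 209: x ≡ 39 (mod 209).
  Combine with x ≡ 1 (mod 13); new modulus lcm = 2717.
    Write x = 39 + 209·t and substitute into x ≡ 1 (mod 13): 209·t ≡ 1 − 39 = -38 (mod 13).
    Reduce coefficients mod 13: 1·t ≡ 1 (mod 13).
    So t ≡ 1 (mod 13).
    Then x = 39 + 209·1 = 248, valid modulo lcm(209, 13) = 2717: x ≡ 248 (mod 2717).
  Combine with x ≡ 3 (mod 4); new modulus lcm = 10868.
    Write x = 248 + 2717·t and substitute into x ≡ 3 (mod 4): 2717·t ≡ 3 − 248 = -245 (mod 4).
    Reduce coefficients mod 4: 1·t ≡ 3 (mod 4).
    So t ≡ 3 (mod 4).
    Then x = 248 + 2717·3 = 8399, valid modulo lcm(2717, 4) = 10868: x ≡ 8399 (mod 10868).
Verify against each original: 8399 mod 11 = 6, 8399 mod 19 = 1, 8399 mod 13 = 1, 8399 mod 4 = 3.

x ≡ 8399 (mod 10868).
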